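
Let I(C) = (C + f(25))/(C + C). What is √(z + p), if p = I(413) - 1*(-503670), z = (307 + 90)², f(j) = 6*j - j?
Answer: 4*√7049613053/413 ≈ 813.19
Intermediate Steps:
f(j) = 5*j
z = 157609 (z = 397² = 157609)
I(C) = (125 + C)/(2*C) (I(C) = (C + 5*25)/(C + C) = (C + 125)/((2*C)) = (125 + C)*(1/(2*C)) = (125 + C)/(2*C))
p = 208015979/413 (p = (½)*(125 + 413)/413 - 1*(-503670) = (½)*(1/413)*538 + 503670 = 269/413 + 503670 = 208015979/413 ≈ 5.0367e+5)
√(z + p) = √(157609 + 208015979/413) = √(273108496/413) = 4*√7049613053/413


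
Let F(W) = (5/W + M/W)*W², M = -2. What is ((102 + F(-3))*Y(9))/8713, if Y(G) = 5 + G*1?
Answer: 1302/8713 ≈ 0.14943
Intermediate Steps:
Y(G) = 5 + G
F(W) = 3*W (F(W) = (5/W - 2/W)*W² = (3/W)*W² = 3*W)
((102 + F(-3))*Y(9))/8713 = ((102 + 3*(-3))*(5 + 9))/8713 = ((102 - 9)*14)*(1/8713) = (93*14)*(1/8713) = 1302*(1/8713) = 1302/8713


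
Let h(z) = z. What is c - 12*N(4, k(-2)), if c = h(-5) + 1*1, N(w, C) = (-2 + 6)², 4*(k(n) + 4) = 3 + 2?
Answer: -196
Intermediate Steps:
k(n) = -11/4 (k(n) = -4 + (3 + 2)/4 = -4 + (¼)*5 = -4 + 5/4 = -11/4)
N(w, C) = 16 (N(w, C) = 4² = 16)
c = -4 (c = -5 + 1*1 = -5 + 1 = -4)
c - 12*N(4, k(-2)) = -4 - 12*16 = -4 - 192 = -196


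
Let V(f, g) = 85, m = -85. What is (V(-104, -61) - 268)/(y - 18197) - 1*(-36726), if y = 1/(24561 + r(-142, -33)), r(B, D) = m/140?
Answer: 459586098321327/12513913099 ≈ 36726.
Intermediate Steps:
r(B, D) = -17/28 (r(B, D) = -85/140 = -85*1/140 = -17/28)
y = 28/687691 (y = 1/(24561 - 17/28) = 1/(687691/28) = 28/687691 ≈ 4.0716e-5)
(V(-104, -61) - 268)/(y - 18197) - 1*(-36726) = (85 - 268)/(28/687691 - 18197) - 1*(-36726) = -183/(-12513913099/687691) + 36726 = -183*(-687691/12513913099) + 36726 = 125847453/12513913099 + 36726 = 459586098321327/12513913099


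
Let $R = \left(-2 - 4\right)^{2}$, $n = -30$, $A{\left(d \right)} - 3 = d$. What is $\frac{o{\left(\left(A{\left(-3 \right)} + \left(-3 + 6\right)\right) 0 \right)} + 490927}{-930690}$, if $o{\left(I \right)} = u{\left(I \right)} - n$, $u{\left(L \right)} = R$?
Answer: $- \frac{490993}{930690} \approx -0.52756$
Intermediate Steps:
$A{\left(d \right)} = 3 + d$
$R = 36$ ($R = \left(-6\right)^{2} = 36$)
$u{\left(L \right)} = 36$
$o{\left(I \right)} = 66$ ($o{\left(I \right)} = 36 - -30 = 36 + 30 = 66$)
$\frac{o{\left(\left(A{\left(-3 \right)} + \left(-3 + 6\right)\right) 0 \right)} + 490927}{-930690} = \frac{66 + 490927}{-930690} = 490993 \left(- \frac{1}{930690}\right) = - \frac{490993}{930690}$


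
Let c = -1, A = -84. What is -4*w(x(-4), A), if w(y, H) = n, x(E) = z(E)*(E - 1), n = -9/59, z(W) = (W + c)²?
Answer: 36/59 ≈ 0.61017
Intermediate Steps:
z(W) = (-1 + W)² (z(W) = (W - 1)² = (-1 + W)²)
n = -9/59 (n = -9*1/59 = -9/59 ≈ -0.15254)
x(E) = (-1 + E)³ (x(E) = (-1 + E)²*(E - 1) = (-1 + E)²*(-1 + E) = (-1 + E)³)
w(y, H) = -9/59
-4*w(x(-4), A) = -4*(-9/59) = 36/59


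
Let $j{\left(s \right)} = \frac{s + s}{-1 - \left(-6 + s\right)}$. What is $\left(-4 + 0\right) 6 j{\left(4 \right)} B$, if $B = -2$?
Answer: $384$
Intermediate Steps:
$j{\left(s \right)} = \frac{2 s}{5 - s}$
$\left(-4 + 0\right) 6 j{\left(4 \right)} B = \left(-4 + 0\right) 6 \left(\left(-2\right) 4 \frac{1}{-5 + 4}\right) \left(-2\right) = \left(-4\right) 6 \left(\left(-2\right) 4 \frac{1}{-1}\right) \left(-2\right) = - 24 \left(\left(-2\right) 4 \left(-1\right)\right) \left(-2\right) = \left(-24\right) 8 \left(-2\right) = \left(-192\right) \left(-2\right) = 384$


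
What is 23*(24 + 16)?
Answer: 920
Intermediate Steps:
23*(24 + 16) = 23*40 = 920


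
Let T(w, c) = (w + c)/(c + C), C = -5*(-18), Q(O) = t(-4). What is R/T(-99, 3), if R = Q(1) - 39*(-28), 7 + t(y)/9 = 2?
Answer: -32457/32 ≈ -1014.3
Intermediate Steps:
t(y) = -45 (t(y) = -63 + 9*2 = -63 + 18 = -45)
Q(O) = -45
C = 90
T(w, c) = (c + w)/(90 + c) (T(w, c) = (w + c)/(c + 90) = (c + w)/(90 + c))
R = 1047 (R = -45 - 39*(-28) = -45 + 1092 = 1047)
R/T(-99, 3) = 1047/(((3 - 99)/(90 + 3))) = 1047/((-96/93)) = 1047/(((1/93)*(-96))) = 1047/(-32/31) = 1047*(-31/32) = -32457/32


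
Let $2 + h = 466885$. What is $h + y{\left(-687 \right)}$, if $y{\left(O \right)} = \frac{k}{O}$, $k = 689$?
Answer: $\frac{320747932}{687} \approx 4.6688 \cdot 10^{5}$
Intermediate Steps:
$y{\left(O \right)} = \frac{689}{O}$
$h = 466883$ ($h = -2 + 466885 = 466883$)
$h + y{\left(-687 \right)} = 466883 + \frac{689}{-687} = 466883 + 689 \left(- \frac{1}{687}\right) = 466883 - \frac{689}{687} = \frac{320747932}{687}$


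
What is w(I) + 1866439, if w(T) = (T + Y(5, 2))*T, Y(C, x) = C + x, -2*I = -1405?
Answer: 9459451/4 ≈ 2.3649e+6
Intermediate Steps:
I = 1405/2 (I = -½*(-1405) = 1405/2 ≈ 702.50)
w(T) = T*(7 + T) (w(T) = (T + (5 + 2))*T = (T + 7)*T = (7 + T)*T = T*(7 + T))
w(I) + 1866439 = 1405*(7 + 1405/2)/2 + 1866439 = (1405/2)*(1419/2) + 1866439 = 1993695/4 + 1866439 = 9459451/4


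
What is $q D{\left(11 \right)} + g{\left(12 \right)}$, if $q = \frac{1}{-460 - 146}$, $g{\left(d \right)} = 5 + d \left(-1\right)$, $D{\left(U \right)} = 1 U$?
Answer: $- \frac{4253}{606} \approx -7.0182$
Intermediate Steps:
$D{\left(U \right)} = U$
$g{\left(d \right)} = 5 - d$
$q = - \frac{1}{606}$ ($q = \frac{1}{-606} = - \frac{1}{606} \approx -0.0016502$)
$q D{\left(11 \right)} + g{\left(12 \right)} = \left(- \frac{1}{606}\right) 11 + \left(5 - 12\right) = - \frac{11}{606} + \left(5 - 12\right) = - \frac{11}{606} - 7 = - \frac{4253}{606}$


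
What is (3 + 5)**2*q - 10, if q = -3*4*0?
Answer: -10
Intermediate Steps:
q = 0 (q = -12*0 = 0)
(3 + 5)**2*q - 10 = (3 + 5)**2*0 - 10 = 8**2*0 - 10 = 64*0 - 10 = 0 - 10 = -10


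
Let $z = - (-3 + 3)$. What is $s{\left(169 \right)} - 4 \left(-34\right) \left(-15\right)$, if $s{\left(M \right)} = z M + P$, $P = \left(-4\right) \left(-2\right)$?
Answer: $-2032$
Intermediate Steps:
$P = 8$
$z = 0$ ($z = \left(-1\right) 0 = 0$)
$s{\left(M \right)} = 8$ ($s{\left(M \right)} = 0 M + 8 = 0 + 8 = 8$)
$s{\left(169 \right)} - 4 \left(-34\right) \left(-15\right) = 8 - 4 \left(-34\right) \left(-15\right) = 8 - \left(-136\right) \left(-15\right) = 8 - 2040 = -2032$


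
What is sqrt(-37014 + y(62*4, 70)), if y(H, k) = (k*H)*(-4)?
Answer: I*sqrt(106454) ≈ 326.27*I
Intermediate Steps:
y(H, k) = -4*H*k (y(H, k) = (H*k)*(-4) = -4*H*k)
sqrt(-37014 + y(62*4, 70)) = sqrt(-37014 - 4*62*4*70) = sqrt(-37014 - 4*248*70) = sqrt(-37014 - 69440) = sqrt(-106454) = I*sqrt(106454)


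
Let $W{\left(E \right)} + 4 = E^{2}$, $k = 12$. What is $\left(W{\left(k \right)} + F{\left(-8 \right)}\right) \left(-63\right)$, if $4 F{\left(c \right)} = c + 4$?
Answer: $-8757$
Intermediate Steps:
$F{\left(c \right)} = 1 + \frac{c}{4}$ ($F{\left(c \right)} = \frac{c + 4}{4} = \frac{4 + c}{4} = 1 + \frac{c}{4}$)
$W{\left(E \right)} = -4 + E^{2}$
$\left(W{\left(k \right)} + F{\left(-8 \right)}\right) \left(-63\right) = \left(\left(-4 + 12^{2}\right) + \left(1 + \frac{1}{4} \left(-8\right)\right)\right) \left(-63\right) = \left(\left(-4 + 144\right) + \left(1 - 2\right)\right) \left(-63\right) = \left(140 - 1\right) \left(-63\right) = 139 \left(-63\right) = -8757$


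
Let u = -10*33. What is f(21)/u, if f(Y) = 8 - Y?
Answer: 13/330 ≈ 0.039394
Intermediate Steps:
u = -330
f(21)/u = (8 - 1*21)/(-330) = (8 - 21)*(-1/330) = -13*(-1/330) = 13/330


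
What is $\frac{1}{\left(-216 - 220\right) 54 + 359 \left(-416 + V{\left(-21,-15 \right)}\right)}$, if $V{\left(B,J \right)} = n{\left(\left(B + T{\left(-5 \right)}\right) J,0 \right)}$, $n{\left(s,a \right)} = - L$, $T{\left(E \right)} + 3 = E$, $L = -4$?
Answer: $- \frac{1}{171452} \approx -5.8325 \cdot 10^{-6}$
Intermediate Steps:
$T{\left(E \right)} = -3 + E$
$n{\left(s,a \right)} = 4$ ($n{\left(s,a \right)} = \left(-1\right) \left(-4\right) = 4$)
$V{\left(B,J \right)} = 4$
$\frac{1}{\left(-216 - 220\right) 54 + 359 \left(-416 + V{\left(-21,-15 \right)}\right)} = \frac{1}{\left(-216 - 220\right) 54 + 359 \left(-416 + 4\right)} = \frac{1}{\left(-436\right) 54 + 359 \left(-412\right)} = \frac{1}{-23544 - 147908} = \frac{1}{-171452} = - \frac{1}{171452}$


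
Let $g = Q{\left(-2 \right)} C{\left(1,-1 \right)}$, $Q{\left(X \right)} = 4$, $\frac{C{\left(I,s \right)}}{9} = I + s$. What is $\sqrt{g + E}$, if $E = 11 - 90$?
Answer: $i \sqrt{79} \approx 8.8882 i$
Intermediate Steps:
$C{\left(I,s \right)} = 9 I + 9 s$ ($C{\left(I,s \right)} = 9 \left(I + s\right) = 9 I + 9 s$)
$E = -79$ ($E = 11 - 90 = -79$)
$g = 0$ ($g = 4 \left(9 \cdot 1 + 9 \left(-1\right)\right) = 4 \left(9 - 9\right) = 4 \cdot 0 = 0$)
$\sqrt{g + E} = \sqrt{0 - 79} = \sqrt{-79} = i \sqrt{79}$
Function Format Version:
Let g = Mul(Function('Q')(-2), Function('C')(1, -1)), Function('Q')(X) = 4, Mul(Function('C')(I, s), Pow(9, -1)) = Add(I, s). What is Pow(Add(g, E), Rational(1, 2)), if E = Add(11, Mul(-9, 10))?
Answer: Mul(I, Pow(79, Rational(1, 2))) ≈ Mul(8.8882, I)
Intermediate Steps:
Function('C')(I, s) = Add(Mul(9, I), Mul(9, s)) (Function('C')(I, s) = Mul(9, Add(I, s)) = Add(Mul(9, I), Mul(9, s)))
E = -79 (E = Add(11, -90) = -79)
g = 0 (g = Mul(4, Add(Mul(9, 1), Mul(9, -1))) = Mul(4, Add(9, -9)) = Mul(4, 0) = 0)
Pow(Add(g, E), Rational(1, 2)) = Pow(Add(0, -79), Rational(1, 2)) = Pow(-79, Rational(1, 2)) = Mul(I, Pow(79, Rational(1, 2)))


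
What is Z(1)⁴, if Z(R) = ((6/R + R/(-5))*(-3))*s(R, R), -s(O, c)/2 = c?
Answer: 916636176/625 ≈ 1.4666e+6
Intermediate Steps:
s(O, c) = -2*c
Z(R) = -2*R*(-18/R + 3*R/5) (Z(R) = ((6/R + R/(-5))*(-3))*(-2*R) = ((6/R + R*(-⅕))*(-3))*(-2*R) = ((6/R - R/5)*(-3))*(-2*R) = (-18/R + 3*R/5)*(-2*R) = -2*R*(-18/R + 3*R/5))
Z(1)⁴ = (36 - 6/5*1²)⁴ = (36 - 6/5*1)⁴ = (36 - 6/5)⁴ = (174/5)⁴ = 916636176/625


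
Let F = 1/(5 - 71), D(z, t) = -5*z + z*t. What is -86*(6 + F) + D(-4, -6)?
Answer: -15533/33 ≈ -470.70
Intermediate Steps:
D(z, t) = -5*z + t*z
F = -1/66 (F = 1/(-66) = -1/66 ≈ -0.015152)
-86*(6 + F) + D(-4, -6) = -86*(6 - 1/66) - 4*(-5 - 6) = -86*395/66 - 4*(-11) = -16985/33 + 44 = -15533/33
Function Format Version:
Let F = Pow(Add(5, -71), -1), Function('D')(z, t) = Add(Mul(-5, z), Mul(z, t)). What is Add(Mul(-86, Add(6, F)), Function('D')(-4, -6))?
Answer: Rational(-15533, 33) ≈ -470.70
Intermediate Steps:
Function('D')(z, t) = Add(Mul(-5, z), Mul(t, z))
F = Rational(-1, 66) (F = Pow(-66, -1) = Rational(-1, 66) ≈ -0.015152)
Add(Mul(-86, Add(6, F)), Function('D')(-4, -6)) = Add(Mul(-86, Add(6, Rational(-1, 66))), Mul(-4, Add(-5, -6))) = Add(Mul(-86, Rational(395, 66)), Mul(-4, -11)) = Add(Rational(-16985, 33), 44) = Rational(-15533, 33)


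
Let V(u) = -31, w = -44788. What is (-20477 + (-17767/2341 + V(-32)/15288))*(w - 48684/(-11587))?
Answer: 3657951892986348794/3987399549 ≈ 9.1738e+8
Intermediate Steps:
(-20477 + (-17767/2341 + V(-32)/15288))*(w - 48684/(-11587)) = (-20477 + (-17767/2341 - 31/15288))*(-44788 - 48684/(-11587)) = (-20477 + (-17767*1/2341 - 31*1/15288))*(-44788 - 48684*(-1/11587)) = (-20477 + (-17767/2341 - 31/15288))*(-44788 + 48684/11587) = (-20477 - 271694467/35789208)*(-518909872/11587) = -733127306683/35789208*(-518909872/11587) = 3657951892986348794/3987399549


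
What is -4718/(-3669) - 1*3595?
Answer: -13185337/3669 ≈ -3593.7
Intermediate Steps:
-4718/(-3669) - 1*3595 = -4718*(-1/3669) - 3595 = 4718/3669 - 3595 = -13185337/3669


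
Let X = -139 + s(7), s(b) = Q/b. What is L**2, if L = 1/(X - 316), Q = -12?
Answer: 49/10220809 ≈ 4.7941e-6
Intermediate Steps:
s(b) = -12/b
X = -985/7 (X = -139 - 12/7 = -985/7 ≈ -140.71)
L = -7/3197 (L = 1/(-985/7 - 316) = 1/(-3197/7) = -7/3197 ≈ -0.0021896)
L**2 = (-7/3197)**2 = 49/10220809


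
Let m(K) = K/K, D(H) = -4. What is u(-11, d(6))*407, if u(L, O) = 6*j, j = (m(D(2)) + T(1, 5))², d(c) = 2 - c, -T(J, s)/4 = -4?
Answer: 705738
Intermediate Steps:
T(J, s) = 16 (T(J, s) = -4*(-4) = 16)
m(K) = 1
j = 289 (j = (1 + 16)² = 17² = 289)
u(L, O) = 1734 (u(L, O) = 6*289 = 1734)
u(-11, d(6))*407 = 1734*407 = 705738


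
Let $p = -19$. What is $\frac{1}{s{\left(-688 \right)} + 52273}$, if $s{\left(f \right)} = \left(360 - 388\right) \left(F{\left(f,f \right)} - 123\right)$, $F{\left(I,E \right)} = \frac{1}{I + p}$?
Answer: $\frac{101}{5627421} \approx 1.7948 \cdot 10^{-5}$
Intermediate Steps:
$F{\left(I,E \right)} = \frac{1}{-19 + I}$ ($F{\left(I,E \right)} = \frac{1}{I - 19} = \frac{1}{-19 + I}$)
$s{\left(f \right)} = 3444 - \frac{28}{-19 + f}$ ($s{\left(f \right)} = \left(360 - 388\right) \left(\frac{1}{-19 + f} - 123\right) = - 28 \left(-123 + \frac{1}{-19 + f}\right) = 3444 - \frac{28}{-19 + f}$)
$\frac{1}{s{\left(-688 \right)} + 52273} = \frac{1}{\frac{28 \left(-2338 + 123 \left(-688\right)\right)}{-19 - 688} + 52273} = \frac{1}{\frac{28 \left(-2338 - 84624\right)}{-707} + 52273} = \frac{1}{28 \left(- \frac{1}{707}\right) \left(-86962\right) + 52273} = \frac{1}{\frac{347848}{101} + 52273} = \frac{1}{\frac{5627421}{101}} = \frac{101}{5627421}$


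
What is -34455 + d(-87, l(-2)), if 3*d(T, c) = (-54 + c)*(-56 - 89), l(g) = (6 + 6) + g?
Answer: -96985/3 ≈ -32328.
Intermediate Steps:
l(g) = 12 + g
d(T, c) = 2610 - 145*c/3 (d(T, c) = ((-54 + c)*(-56 - 89))/3 = ((-54 + c)*(-145))/3 = (7830 - 145*c)/3 = 2610 - 145*c/3)
-34455 + d(-87, l(-2)) = -34455 + (2610 - 145*(12 - 2)/3) = -34455 + (2610 - 145/3*10) = -34455 + (2610 - 1450/3) = -34455 + 6380/3 = -96985/3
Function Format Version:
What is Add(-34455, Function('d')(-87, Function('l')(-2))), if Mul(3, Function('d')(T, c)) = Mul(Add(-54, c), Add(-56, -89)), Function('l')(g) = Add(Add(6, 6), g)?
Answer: Rational(-96985, 3) ≈ -32328.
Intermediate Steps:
Function('l')(g) = Add(12, g)
Function('d')(T, c) = Add(2610, Mul(Rational(-145, 3), c)) (Function('d')(T, c) = Mul(Rational(1, 3), Mul(Add(-54, c), Add(-56, -89))) = Mul(Rational(1, 3), Mul(Add(-54, c), -145)) = Mul(Rational(1, 3), Add(7830, Mul(-145, c))) = Add(2610, Mul(Rational(-145, 3), c)))
Add(-34455, Function('d')(-87, Function('l')(-2))) = Add(-34455, Add(2610, Mul(Rational(-145, 3), Add(12, -2)))) = Add(-34455, Add(2610, Mul(Rational(-145, 3), 10))) = Add(-34455, Add(2610, Rational(-1450, 3))) = Add(-34455, Rational(6380, 3)) = Rational(-96985, 3)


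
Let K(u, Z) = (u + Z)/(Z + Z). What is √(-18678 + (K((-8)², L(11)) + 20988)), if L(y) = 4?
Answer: √9274/2 ≈ 48.151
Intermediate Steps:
K(u, Z) = (Z + u)/(2*Z) (K(u, Z) = (Z + u)/((2*Z)) = (Z + u)*(1/(2*Z)) = (Z + u)/(2*Z))
√(-18678 + (K((-8)², L(11)) + 20988)) = √(-18678 + ((½)*(4 + (-8)²)/4 + 20988)) = √(-18678 + ((½)*(¼)*(4 + 64) + 20988)) = √(-18678 + ((½)*(¼)*68 + 20988)) = √(-18678 + (17/2 + 20988)) = √(-18678 + 41993/2) = √(4637/2) = √9274/2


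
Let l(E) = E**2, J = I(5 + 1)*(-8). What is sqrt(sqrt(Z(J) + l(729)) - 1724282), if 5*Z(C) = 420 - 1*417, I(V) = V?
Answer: sqrt(-43107050 + 10*sqrt(3321510))/5 ≈ 1312.8*I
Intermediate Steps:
J = -48 (J = (5 + 1)*(-8) = 6*(-8) = -48)
Z(C) = 3/5 (Z(C) = (420 - 1*417)/5 = (420 - 417)/5 = (1/5)*3 = 3/5)
sqrt(sqrt(Z(J) + l(729)) - 1724282) = sqrt(sqrt(3/5 + 729**2) - 1724282) = sqrt(sqrt(3/5 + 531441) - 1724282) = sqrt(sqrt(2657208/5) - 1724282) = sqrt(2*sqrt(3321510)/5 - 1724282) = sqrt(-1724282 + 2*sqrt(3321510)/5)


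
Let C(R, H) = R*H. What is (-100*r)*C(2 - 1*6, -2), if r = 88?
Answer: -70400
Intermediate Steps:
C(R, H) = H*R
(-100*r)*C(2 - 1*6, -2) = (-100*88)*(-2*(2 - 1*6)) = -(-17600)*(2 - 6) = -(-17600)*(-4) = -8800*8 = -70400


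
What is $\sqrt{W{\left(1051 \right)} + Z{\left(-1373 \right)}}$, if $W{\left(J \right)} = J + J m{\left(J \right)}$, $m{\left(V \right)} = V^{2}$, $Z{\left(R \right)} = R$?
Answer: $\sqrt{1160935329} \approx 34073.0$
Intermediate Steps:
$W{\left(J \right)} = J + J^{3}$ ($W{\left(J \right)} = J + J J^{2} = J + J^{3}$)
$\sqrt{W{\left(1051 \right)} + Z{\left(-1373 \right)}} = \sqrt{\left(1051 + 1051^{3}\right) - 1373} = \sqrt{\left(1051 + 1160935651\right) - 1373} = \sqrt{1160936702 - 1373} = \sqrt{1160935329}$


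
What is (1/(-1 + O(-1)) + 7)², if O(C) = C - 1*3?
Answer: 1156/25 ≈ 46.240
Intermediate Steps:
O(C) = -3 + C (O(C) = C - 3 = -3 + C)
(1/(-1 + O(-1)) + 7)² = (1/(-1 + (-3 - 1)) + 7)² = (1/(-1 - 4) + 7)² = (1/(-5) + 7)² = (-⅕ + 7)² = (34/5)² = 1156/25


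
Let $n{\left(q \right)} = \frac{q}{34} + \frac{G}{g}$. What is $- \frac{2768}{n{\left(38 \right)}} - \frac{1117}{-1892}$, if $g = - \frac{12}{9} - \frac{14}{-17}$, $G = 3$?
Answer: $\frac{53886797}{92708} \approx 581.25$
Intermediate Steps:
$g = - \frac{26}{51}$ ($g = \left(-12\right) \frac{1}{9} - - \frac{14}{17} = - \frac{4}{3} + \frac{14}{17} = - \frac{26}{51} \approx -0.5098$)
$n{\left(q \right)} = - \frac{153}{26} + \frac{q}{34}$ ($n{\left(q \right)} = \frac{q}{34} + \frac{3}{- \frac{26}{51}} = q \frac{1}{34} + 3 \left(- \frac{51}{26}\right) = \frac{q}{34} - \frac{153}{26} = - \frac{153}{26} + \frac{q}{34}$)
$- \frac{2768}{n{\left(38 \right)}} - \frac{1117}{-1892} = - \frac{2768}{- \frac{153}{26} + \frac{1}{34} \cdot 38} - \frac{1117}{-1892} = - \frac{2768}{- \frac{153}{26} + \frac{19}{17}} - - \frac{1117}{1892} = - \frac{2768}{- \frac{2107}{442}} + \frac{1117}{1892} = \left(-2768\right) \left(- \frac{442}{2107}\right) + \frac{1117}{1892} = \frac{1223456}{2107} + \frac{1117}{1892} = \frac{53886797}{92708}$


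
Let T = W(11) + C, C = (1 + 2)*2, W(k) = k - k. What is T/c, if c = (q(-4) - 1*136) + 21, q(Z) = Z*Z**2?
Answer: -6/179 ≈ -0.033520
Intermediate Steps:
W(k) = 0
C = 6 (C = 3*2 = 6)
q(Z) = Z**3
T = 6 (T = 0 + 6 = 6)
c = -179 (c = ((-4)**3 - 1*136) + 21 = (-64 - 136) + 21 = -200 + 21 = -179)
T/c = 6/(-179) = 6*(-1/179) = -6/179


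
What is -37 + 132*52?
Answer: 6827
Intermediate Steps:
-37 + 132*52 = -37 + 6864 = 6827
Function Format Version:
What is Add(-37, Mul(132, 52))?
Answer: 6827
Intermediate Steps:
Add(-37, Mul(132, 52)) = Add(-37, 6864) = 6827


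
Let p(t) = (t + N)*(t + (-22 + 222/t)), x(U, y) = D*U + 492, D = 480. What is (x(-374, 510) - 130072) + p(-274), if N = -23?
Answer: -30269789/137 ≈ -2.2095e+5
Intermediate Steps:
x(U, y) = 492 + 480*U (x(U, y) = 480*U + 492 = 492 + 480*U)
p(t) = (-23 + t)*(-22 + t + 222/t) (p(t) = (t - 23)*(t + (-22 + 222/t)) = (-23 + t)*(-22 + t + 222/t))
(x(-374, 510) - 130072) + p(-274) = ((492 + 480*(-374)) - 130072) + (728 + (-274)**2 - 5106/(-274) - 45*(-274)) = ((492 - 179520) - 130072) + (728 + 75076 - 5106*(-1/274) + 12330) = (-179028 - 130072) + (728 + 75076 + 2553/137 + 12330) = -309100 + 12076911/137 = -30269789/137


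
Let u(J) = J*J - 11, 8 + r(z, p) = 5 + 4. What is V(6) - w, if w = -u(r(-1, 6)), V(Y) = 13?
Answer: 3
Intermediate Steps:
r(z, p) = 1 (r(z, p) = -8 + (5 + 4) = -8 + 9 = 1)
u(J) = -11 + J² (u(J) = J² - 11 = -11 + J²)
w = 10 (w = -(-11 + 1²) = -(-11 + 1) = -1*(-10) = 10)
V(6) - w = 13 - 1*10 = 13 - 10 = 3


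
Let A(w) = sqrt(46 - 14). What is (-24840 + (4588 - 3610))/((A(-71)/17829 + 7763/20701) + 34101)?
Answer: -13855600909929824572741011/19801150052951268810975038 + 91156256423106399*sqrt(2)/19801150052951268810975038 ≈ -0.69974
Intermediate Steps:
A(w) = 4*sqrt(2) (A(w) = sqrt(32) = 4*sqrt(2))
(-24840 + (4588 - 3610))/((A(-71)/17829 + 7763/20701) + 34101) = (-24840 + (4588 - 3610))/(((4*sqrt(2))/17829 + 7763/20701) + 34101) = (-24840 + 978)/(((4*sqrt(2))*(1/17829) + 7763*(1/20701)) + 34101) = -23862/((4*sqrt(2)/17829 + 7763/20701) + 34101) = -23862/((7763/20701 + 4*sqrt(2)/17829) + 34101) = -23862/(705932564/20701 + 4*sqrt(2)/17829)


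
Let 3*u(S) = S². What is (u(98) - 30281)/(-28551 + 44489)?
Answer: -81239/47814 ≈ -1.6991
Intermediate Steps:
u(S) = S²/3
(u(98) - 30281)/(-28551 + 44489) = ((⅓)*98² - 30281)/(-28551 + 44489) = ((⅓)*9604 - 30281)/15938 = (9604/3 - 30281)*(1/15938) = -81239/3*1/15938 = -81239/47814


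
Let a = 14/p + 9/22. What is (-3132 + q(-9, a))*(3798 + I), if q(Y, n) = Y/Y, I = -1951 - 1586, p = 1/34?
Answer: -817191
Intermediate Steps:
p = 1/34 ≈ 0.029412
I = -3537
a = 10481/22 (a = 14/(1/34) + 9/22 = 14*34 + 9*(1/22) = 476 + 9/22 = 10481/22 ≈ 476.41)
q(Y, n) = 1
(-3132 + q(-9, a))*(3798 + I) = (-3132 + 1)*(3798 - 3537) = -3131*261 = -817191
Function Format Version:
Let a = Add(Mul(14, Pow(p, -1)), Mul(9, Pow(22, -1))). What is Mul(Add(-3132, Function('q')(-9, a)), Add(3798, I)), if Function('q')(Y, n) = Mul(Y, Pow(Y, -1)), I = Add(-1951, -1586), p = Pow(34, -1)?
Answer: -817191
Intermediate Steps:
p = Rational(1, 34) ≈ 0.029412
I = -3537
a = Rational(10481, 22) (a = Add(Mul(14, Pow(Rational(1, 34), -1)), Mul(9, Pow(22, -1))) = Add(Mul(14, 34), Mul(9, Rational(1, 22))) = Add(476, Rational(9, 22)) = Rational(10481, 22) ≈ 476.41)
Function('q')(Y, n) = 1
Mul(Add(-3132, Function('q')(-9, a)), Add(3798, I)) = Mul(Add(-3132, 1), Add(3798, -3537)) = Mul(-3131, 261) = -817191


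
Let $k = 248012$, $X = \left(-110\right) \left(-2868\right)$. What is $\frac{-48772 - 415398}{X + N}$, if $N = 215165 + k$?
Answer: $- \frac{464170}{778657} \approx -0.59612$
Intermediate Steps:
$X = 315480$
$N = 463177$ ($N = 215165 + 248012 = 463177$)
$\frac{-48772 - 415398}{X + N} = \frac{-48772 - 415398}{315480 + 463177} = - \frac{464170}{778657}$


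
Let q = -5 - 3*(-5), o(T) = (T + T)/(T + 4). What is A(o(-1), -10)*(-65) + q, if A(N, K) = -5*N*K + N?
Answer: 2220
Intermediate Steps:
o(T) = 2*T/(4 + T) (o(T) = (2*T)/(4 + T) = 2*T/(4 + T))
A(N, K) = N - 5*K*N (A(N, K) = -5*K*N + N = N - 5*K*N)
q = 10 (q = -5 + 15 = 10)
A(o(-1), -10)*(-65) + q = ((2*(-1)/(4 - 1))*(1 - 5*(-10)))*(-65) + 10 = ((2*(-1)/3)*(1 + 50))*(-65) + 10 = ((2*(-1)*(⅓))*51)*(-65) + 10 = -⅔*51*(-65) + 10 = -34*(-65) + 10 = 2210 + 10 = 2220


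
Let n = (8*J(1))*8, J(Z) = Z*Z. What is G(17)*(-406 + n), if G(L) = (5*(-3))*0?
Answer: 0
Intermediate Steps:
J(Z) = Z²
G(L) = 0 (G(L) = -15*0 = 0)
n = 64 (n = (8*1²)*8 = (8*1)*8 = 8*8 = 64)
G(17)*(-406 + n) = 0*(-406 + 64) = 0*(-342) = 0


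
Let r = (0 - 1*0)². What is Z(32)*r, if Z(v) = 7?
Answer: 0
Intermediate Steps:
r = 0 (r = (0 + 0)² = 0² = 0)
Z(32)*r = 7*0 = 0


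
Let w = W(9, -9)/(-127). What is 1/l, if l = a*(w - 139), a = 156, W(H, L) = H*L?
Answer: -127/2741232 ≈ -4.6330e-5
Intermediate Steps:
w = 81/127 (w = (9*(-9))/(-127) = -81*(-1/127) = 81/127 ≈ 0.63780)
l = -2741232/127 (l = 156*(81/127 - 139) = 156*(-17572/127) = -2741232/127 ≈ -21585.)
1/l = 1/(-2741232/127) = -127/2741232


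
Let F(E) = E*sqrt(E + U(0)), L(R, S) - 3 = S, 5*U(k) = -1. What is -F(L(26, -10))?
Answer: 42*I*sqrt(5)/5 ≈ 18.783*I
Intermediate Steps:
U(k) = -1/5 (U(k) = (1/5)*(-1) = -1/5)
L(R, S) = 3 + S
F(E) = E*sqrt(-1/5 + E) (F(E) = E*sqrt(E - 1/5) = E*sqrt(-1/5 + E))
-F(L(26, -10)) = -(3 - 10)*sqrt(-5 + 25*(3 - 10))/5 = -(-7)*sqrt(-5 + 25*(-7))/5 = -(-7)*sqrt(-5 - 175)/5 = -(-7)*sqrt(-180)/5 = -(-7)*6*I*sqrt(5)/5 = -(-42)*I*sqrt(5)/5 = 42*I*sqrt(5)/5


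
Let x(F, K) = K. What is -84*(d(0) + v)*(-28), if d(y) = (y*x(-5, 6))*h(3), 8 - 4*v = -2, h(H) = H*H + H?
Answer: 5880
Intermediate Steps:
h(H) = H + H² (h(H) = H² + H = H + H²)
v = 5/2 (v = 2 - ¼*(-2) = 2 + ½ = 5/2 ≈ 2.5000)
d(y) = 72*y (d(y) = (y*6)*(3*(1 + 3)) = (6*y)*(3*4) = (6*y)*12 = 72*y)
-84*(d(0) + v)*(-28) = -84*(72*0 + 5/2)*(-28) = -84*(0 + 5/2)*(-28) = -84*5/2*(-28) = -28*15/2*(-28) = -210*(-28) = 5880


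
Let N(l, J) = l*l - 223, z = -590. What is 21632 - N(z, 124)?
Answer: -326245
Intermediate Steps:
N(l, J) = -223 + l² (N(l, J) = l² - 223 = -223 + l²)
21632 - N(z, 124) = 21632 - (-223 + (-590)²) = 21632 - (-223 + 348100) = 21632 - 1*347877 = 21632 - 347877 = -326245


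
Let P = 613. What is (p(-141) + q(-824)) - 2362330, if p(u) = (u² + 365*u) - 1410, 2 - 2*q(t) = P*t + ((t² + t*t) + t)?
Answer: -2821331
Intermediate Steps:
q(t) = 1 - t² - 307*t (q(t) = 1 - (613*t + ((t² + t*t) + t))/2 = 1 - (613*t + ((t² + t²) + t))/2 = 1 - (613*t + (2*t² + t))/2 = 1 - (613*t + (t + 2*t²))/2 = 1 - (2*t² + 614*t)/2 = 1 + (-t² - 307*t) = 1 - t² - 307*t)
p(u) = -1410 + u² + 365*u
(p(-141) + q(-824)) - 2362330 = ((-1410 + (-141)² + 365*(-141)) + (1 - 1*(-824)² - 307*(-824))) - 2362330 = ((-1410 + 19881 - 51465) + (1 - 1*678976 + 252968)) - 2362330 = (-32994 + (1 - 678976 + 252968)) - 2362330 = (-32994 - 426007) - 2362330 = -459001 - 2362330 = -2821331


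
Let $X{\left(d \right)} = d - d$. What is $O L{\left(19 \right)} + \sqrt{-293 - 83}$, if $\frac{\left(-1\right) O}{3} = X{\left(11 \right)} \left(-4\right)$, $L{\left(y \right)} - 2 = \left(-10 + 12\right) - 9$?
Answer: $2 i \sqrt{94} \approx 19.391 i$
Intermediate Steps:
$X{\left(d \right)} = 0$
$L{\left(y \right)} = -5$ ($L{\left(y \right)} = 2 + \left(\left(-10 + 12\right) - 9\right) = 2 + \left(2 - 9\right) = 2 - 7 = -5$)
$O = 0$ ($O = - 3 \cdot 0 \left(-4\right) = \left(-3\right) 0 = 0$)
$O L{\left(19 \right)} + \sqrt{-293 - 83} = 0 \left(-5\right) + \sqrt{-293 - 83} = 0 + \sqrt{-376} = 0 + 2 i \sqrt{94} = 2 i \sqrt{94}$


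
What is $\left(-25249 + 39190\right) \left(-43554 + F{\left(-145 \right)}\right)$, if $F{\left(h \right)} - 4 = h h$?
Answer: $-314021025$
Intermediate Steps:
$F{\left(h \right)} = 4 + h^{2}$ ($F{\left(h \right)} = 4 + h h = 4 + h^{2}$)
$\left(-25249 + 39190\right) \left(-43554 + F{\left(-145 \right)}\right) = \left(-25249 + 39190\right) \left(-43554 + \left(4 + \left(-145\right)^{2}\right)\right) = 13941 \left(-43554 + \left(4 + 21025\right)\right) = 13941 \left(-43554 + 21029\right) = 13941 \left(-22525\right) = -314021025$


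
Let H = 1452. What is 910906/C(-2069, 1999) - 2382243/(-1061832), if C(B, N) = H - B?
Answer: 325205672465/1246236824 ≈ 260.95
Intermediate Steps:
C(B, N) = 1452 - B
910906/C(-2069, 1999) - 2382243/(-1061832) = 910906/(1452 - 1*(-2069)) - 2382243/(-1061832) = 910906/(1452 + 2069) - 2382243*(-1/1061832) = 910906/3521 + 794081/353944 = 325205672465/1246236824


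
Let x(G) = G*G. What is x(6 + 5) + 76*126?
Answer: 9697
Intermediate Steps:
x(G) = G**2
x(6 + 5) + 76*126 = (6 + 5)**2 + 76*126 = 11**2 + 9576 = 121 + 9576 = 9697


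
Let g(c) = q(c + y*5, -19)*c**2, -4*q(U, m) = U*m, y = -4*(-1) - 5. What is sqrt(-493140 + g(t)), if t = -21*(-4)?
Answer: 8*sqrt(33666) ≈ 1467.9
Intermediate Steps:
y = -1 (y = 4 - 5 = -1)
t = 84
q(U, m) = -U*m/4
g(c) = c**2*(-95/4 + 19*c/4) (g(c) = (-1/4*(c - 1*5)*(-19))*c**2 = (-1/4*(c - 5)*(-19))*c**2 = (-1/4*(-5 + c)*(-19))*c**2 = (-95/4 + 19*c/4)*c**2 = c**2*(-95/4 + 19*c/4))
sqrt(-493140 + g(t)) = sqrt(-493140 + (19/4)*84**2*(-5 + 84)) = sqrt(-493140 + (19/4)*7056*79) = sqrt(-493140 + 2647764) = sqrt(2154624) = 8*sqrt(33666)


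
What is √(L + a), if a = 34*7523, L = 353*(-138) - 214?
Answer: √206854 ≈ 454.81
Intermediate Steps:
L = -48928 (L = -48714 - 214 = -48928)
a = 255782
√(L + a) = √(-48928 + 255782) = √206854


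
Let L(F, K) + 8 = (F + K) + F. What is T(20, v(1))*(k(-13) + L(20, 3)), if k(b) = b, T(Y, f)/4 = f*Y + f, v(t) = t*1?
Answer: 1848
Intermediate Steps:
v(t) = t
T(Y, f) = 4*f + 4*Y*f (T(Y, f) = 4*(f*Y + f) = 4*(Y*f + f) = 4*(f + Y*f) = 4*f + 4*Y*f)
L(F, K) = -8 + K + 2*F (L(F, K) = -8 + ((F + K) + F) = -8 + (K + 2*F) = -8 + K + 2*F)
T(20, v(1))*(k(-13) + L(20, 3)) = (4*1*(1 + 20))*(-13 + (-8 + 3 + 2*20)) = (4*1*21)*(-13 + (-8 + 3 + 40)) = 84*(-13 + 35) = 84*22 = 1848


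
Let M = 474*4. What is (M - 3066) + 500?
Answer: -670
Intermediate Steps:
M = 1896
(M - 3066) + 500 = (1896 - 3066) + 500 = -1170 + 500 = -670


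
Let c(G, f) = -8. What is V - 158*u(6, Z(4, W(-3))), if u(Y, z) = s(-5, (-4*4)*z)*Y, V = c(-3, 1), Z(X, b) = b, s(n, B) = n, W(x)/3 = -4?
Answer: 4732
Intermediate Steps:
W(x) = -12 (W(x) = 3*(-4) = -12)
V = -8
u(Y, z) = -5*Y
V - 158*u(6, Z(4, W(-3))) = -8 - (-790)*6 = -8 - 158*(-30) = -8 + 4740 = 4732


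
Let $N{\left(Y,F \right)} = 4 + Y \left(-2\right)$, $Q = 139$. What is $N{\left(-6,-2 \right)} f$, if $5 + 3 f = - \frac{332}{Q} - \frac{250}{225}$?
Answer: $- \frac{170128}{3753} \approx -45.331$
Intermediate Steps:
$f = - \frac{10633}{3753}$ ($f = - \frac{5}{3} + \frac{- \frac{332}{139} - \frac{250}{225}}{3} = - \frac{5}{3} + \frac{\left(-332\right) \frac{1}{139} - \frac{10}{9}}{3} = - \frac{5}{3} + \frac{- \frac{332}{139} - \frac{10}{9}}{3} = - \frac{5}{3} + \frac{1}{3} \left(- \frac{4378}{1251}\right) = - \frac{5}{3} - \frac{4378}{3753} = - \frac{10633}{3753} \approx -2.8332$)
$N{\left(Y,F \right)} = 4 - 2 Y$
$N{\left(-6,-2 \right)} f = \left(4 - -12\right) \left(- \frac{10633}{3753}\right) = \left(4 + 12\right) \left(- \frac{10633}{3753}\right) = 16 \left(- \frac{10633}{3753}\right) = - \frac{170128}{3753}$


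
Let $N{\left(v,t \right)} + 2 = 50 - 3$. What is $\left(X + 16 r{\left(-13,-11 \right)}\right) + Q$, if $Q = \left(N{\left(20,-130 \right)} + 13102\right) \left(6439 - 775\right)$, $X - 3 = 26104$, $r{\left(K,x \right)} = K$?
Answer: $74490507$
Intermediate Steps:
$N{\left(v,t \right)} = 45$ ($N{\left(v,t \right)} = -2 + \left(50 - 3\right) = -2 + 47 = 45$)
$X = 26107$ ($X = 3 + 26104 = 26107$)
$Q = 74464608$ ($Q = \left(45 + 13102\right) \left(6439 - 775\right) = 13147 \cdot 5664 = 74464608$)
$\left(X + 16 r{\left(-13,-11 \right)}\right) + Q = \left(26107 + 16 \left(-13\right)\right) + 74464608 = \left(26107 - 208\right) + 74464608 = 25899 + 74464608 = 74490507$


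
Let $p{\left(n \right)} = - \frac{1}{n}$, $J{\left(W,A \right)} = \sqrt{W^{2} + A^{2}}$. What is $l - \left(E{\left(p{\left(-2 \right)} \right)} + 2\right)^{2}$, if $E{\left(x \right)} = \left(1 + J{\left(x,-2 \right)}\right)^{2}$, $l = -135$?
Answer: $- \frac{3273}{16} - \frac{29 \sqrt{17}}{2} \approx -264.35$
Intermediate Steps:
$J{\left(W,A \right)} = \sqrt{A^{2} + W^{2}}$
$E{\left(x \right)} = \left(1 + \sqrt{4 + x^{2}}\right)^{2}$ ($E{\left(x \right)} = \left(1 + \sqrt{\left(-2\right)^{2} + x^{2}}\right)^{2} = \left(1 + \sqrt{4 + x^{2}}\right)^{2}$)
$l - \left(E{\left(p{\left(-2 \right)} \right)} + 2\right)^{2} = -135 - \left(\left(1 + \sqrt{4 + \left(- \frac{1}{-2}\right)^{2}}\right)^{2} + 2\right)^{2} = -135 - \left(\left(1 + \sqrt{4 + \left(\left(-1\right) \left(- \frac{1}{2}\right)\right)^{2}}\right)^{2} + 2\right)^{2} = -135 - \left(\left(1 + \sqrt{4 + \left(\frac{1}{2}\right)^{2}}\right)^{2} + 2\right)^{2} = -135 - \left(\left(1 + \sqrt{4 + \frac{1}{4}}\right)^{2} + 2\right)^{2} = -135 - \left(\left(1 + \sqrt{\frac{17}{4}}\right)^{2} + 2\right)^{2} = -135 - \left(\left(1 + \frac{\sqrt{17}}{2}\right)^{2} + 2\right)^{2} = -135 - \left(2 + \left(1 + \frac{\sqrt{17}}{2}\right)^{2}\right)^{2}$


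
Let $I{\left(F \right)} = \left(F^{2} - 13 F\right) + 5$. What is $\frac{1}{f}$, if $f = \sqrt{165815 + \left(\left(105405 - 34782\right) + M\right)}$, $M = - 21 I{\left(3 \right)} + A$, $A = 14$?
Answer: $\frac{\sqrt{236977}}{236977} \approx 0.0020542$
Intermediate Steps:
$I{\left(F \right)} = 5 + F^{2} - 13 F$
$M = 539$ ($M = - 21 \left(5 + 3^{2} - 39\right) + 14 = - 21 \left(5 + 9 - 39\right) + 14 = \left(-21\right) \left(-25\right) + 14 = 525 + 14 = 539$)
$f = \sqrt{236977}$ ($f = \sqrt{165815 + \left(\left(105405 - 34782\right) + 539\right)} = \sqrt{165815 + \left(70623 + 539\right)} = \sqrt{165815 + 71162} = \sqrt{236977} \approx 486.8$)
$\frac{1}{f} = \frac{1}{\sqrt{236977}} = \frac{\sqrt{236977}}{236977}$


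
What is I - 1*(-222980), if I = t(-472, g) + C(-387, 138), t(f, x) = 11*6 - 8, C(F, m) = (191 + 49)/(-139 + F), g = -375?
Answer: 58658874/263 ≈ 2.2304e+5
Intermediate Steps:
C(F, m) = 240/(-139 + F)
t(f, x) = 58 (t(f, x) = 66 - 8 = 58)
I = 15134/263 (I = 58 + 240/(-139 - 387) = 58 + 240/(-526) = 58 + 240*(-1/526) = 58 - 120/263 = 15134/263 ≈ 57.544)
I - 1*(-222980) = 15134/263 - 1*(-222980) = 15134/263 + 222980 = 58658874/263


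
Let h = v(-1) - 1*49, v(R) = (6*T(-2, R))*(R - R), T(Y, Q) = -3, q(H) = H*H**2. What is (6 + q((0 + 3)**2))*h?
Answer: -36015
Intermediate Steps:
q(H) = H**3
v(R) = 0 (v(R) = (6*(-3))*(R - R) = -18*0 = 0)
h = -49 (h = 0 - 1*49 = 0 - 49 = -49)
(6 + q((0 + 3)**2))*h = (6 + ((0 + 3)**2)**3)*(-49) = (6 + (3**2)**3)*(-49) = (6 + 9**3)*(-49) = (6 + 729)*(-49) = 735*(-49) = -36015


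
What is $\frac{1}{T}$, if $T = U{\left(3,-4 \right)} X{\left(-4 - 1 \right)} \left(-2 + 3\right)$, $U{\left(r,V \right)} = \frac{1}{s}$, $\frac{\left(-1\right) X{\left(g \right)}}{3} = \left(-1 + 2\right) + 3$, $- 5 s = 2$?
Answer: $\frac{1}{30} \approx 0.033333$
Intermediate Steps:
$s = - \frac{2}{5}$ ($s = \left(- \frac{1}{5}\right) 2 = - \frac{2}{5} \approx -0.4$)
$X{\left(g \right)} = -12$ ($X{\left(g \right)} = - 3 \left(\left(-1 + 2\right) + 3\right) = - 3 \left(1 + 3\right) = \left(-3\right) 4 = -12$)
$U{\left(r,V \right)} = - \frac{5}{2}$ ($U{\left(r,V \right)} = \frac{1}{- \frac{2}{5}} = - \frac{5}{2}$)
$T = 30$ ($T = - \frac{5 \left(- 12 \left(-2 + 3\right)\right)}{2} = - \frac{5 \left(\left(-12\right) 1\right)}{2} = \left(- \frac{5}{2}\right) \left(-12\right) = 30$)
$\frac{1}{T} = \frac{1}{30}$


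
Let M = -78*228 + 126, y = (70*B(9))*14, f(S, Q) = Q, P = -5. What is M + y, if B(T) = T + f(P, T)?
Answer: -18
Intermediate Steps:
B(T) = 2*T (B(T) = T + T = 2*T)
y = 17640 (y = (70*(2*9))*14 = (70*18)*14 = 1260*14 = 17640)
M = -17658 (M = -17784 + 126 = -17658)
M + y = -17658 + 17640 = -18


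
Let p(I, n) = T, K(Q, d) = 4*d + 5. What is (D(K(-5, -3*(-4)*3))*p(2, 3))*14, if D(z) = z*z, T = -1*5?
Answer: -1554070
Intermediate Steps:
T = -5
K(Q, d) = 5 + 4*d
D(z) = z²
p(I, n) = -5
(D(K(-5, -3*(-4)*3))*p(2, 3))*14 = ((5 + 4*(-3*(-4)*3))²*(-5))*14 = ((5 + 4*(12*3))²*(-5))*14 = ((5 + 4*36)²*(-5))*14 = ((5 + 144)²*(-5))*14 = (149²*(-5))*14 = (22201*(-5))*14 = -111005*14 = -1554070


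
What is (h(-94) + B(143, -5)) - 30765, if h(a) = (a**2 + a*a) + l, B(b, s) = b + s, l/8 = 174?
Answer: -11563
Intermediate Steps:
l = 1392 (l = 8*174 = 1392)
h(a) = 1392 + 2*a**2 (h(a) = (a**2 + a*a) + 1392 = (a**2 + a**2) + 1392 = 2*a**2 + 1392 = 1392 + 2*a**2)
(h(-94) + B(143, -5)) - 30765 = ((1392 + 2*(-94)**2) + (143 - 5)) - 30765 = ((1392 + 2*8836) + 138) - 30765 = ((1392 + 17672) + 138) - 30765 = (19064 + 138) - 30765 = 19202 - 30765 = -11563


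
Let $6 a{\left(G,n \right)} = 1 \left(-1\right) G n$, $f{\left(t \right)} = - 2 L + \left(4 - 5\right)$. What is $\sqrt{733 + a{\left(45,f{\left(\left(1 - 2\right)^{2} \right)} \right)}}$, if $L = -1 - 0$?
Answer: $\frac{\sqrt{2902}}{2} \approx 26.935$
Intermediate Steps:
$L = -1$ ($L = -1 + 0 = -1$)
$f{\left(t \right)} = 1$ ($f{\left(t \right)} = \left(-2\right) \left(-1\right) + \left(4 - 5\right) = 2 + \left(4 - 5\right) = 2 - 1 = 1$)
$a{\left(G,n \right)} = - \frac{G n}{6}$ ($a{\left(G,n \right)} = \frac{1 \left(-1\right) G n}{6} = \frac{- G n}{6} = \frac{\left(-1\right) G n}{6} = - \frac{G n}{6}$)
$\sqrt{733 + a{\left(45,f{\left(\left(1 - 2\right)^{2} \right)} \right)}} = \sqrt{733 - \frac{15}{2} \cdot 1} = \sqrt{733 - \frac{15}{2}} = \sqrt{\frac{1451}{2}} = \frac{\sqrt{2902}}{2}$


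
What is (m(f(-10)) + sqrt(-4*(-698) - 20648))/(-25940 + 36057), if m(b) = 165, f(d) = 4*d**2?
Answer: 165/10117 + 24*I*sqrt(31)/10117 ≈ 0.016309 + 0.013208*I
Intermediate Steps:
(m(f(-10)) + sqrt(-4*(-698) - 20648))/(-25940 + 36057) = (165 + sqrt(-4*(-698) - 20648))/(-25940 + 36057) = (165 + sqrt(2792 - 20648))/10117 = (165 + sqrt(-17856))*(1/10117) = (165 + 24*I*sqrt(31))*(1/10117) = 165/10117 + 24*I*sqrt(31)/10117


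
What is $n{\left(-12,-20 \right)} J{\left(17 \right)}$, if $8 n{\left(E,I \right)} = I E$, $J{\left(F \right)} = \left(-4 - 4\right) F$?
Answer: $-4080$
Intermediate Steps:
$J{\left(F \right)} = - 8 F$
$n{\left(E,I \right)} = \frac{E I}{8}$ ($n{\left(E,I \right)} = \frac{I E}{8} = \frac{E I}{8}$)
$n{\left(-12,-20 \right)} J{\left(17 \right)} = \frac{1}{8} \left(-12\right) \left(-20\right) \left(\left(-8\right) 17\right) = 30 \left(-136\right) = -4080$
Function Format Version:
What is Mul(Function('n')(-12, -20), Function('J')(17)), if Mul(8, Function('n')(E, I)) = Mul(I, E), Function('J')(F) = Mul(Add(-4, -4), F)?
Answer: -4080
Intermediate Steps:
Function('J')(F) = Mul(-8, F)
Function('n')(E, I) = Mul(Rational(1, 8), E, I) (Function('n')(E, I) = Mul(Rational(1, 8), Mul(I, E)) = Mul(Rational(1, 8), Mul(E, I)) = Mul(Rational(1, 8), E, I))
Mul(Function('n')(-12, -20), Function('J')(17)) = Mul(Mul(Rational(1, 8), -12, -20), Mul(-8, 17)) = Mul(30, -136) = -4080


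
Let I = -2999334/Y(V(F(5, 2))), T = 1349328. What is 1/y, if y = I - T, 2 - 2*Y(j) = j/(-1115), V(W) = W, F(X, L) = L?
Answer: -186/808351243 ≈ -2.3010e-7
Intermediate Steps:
Y(j) = 1 + j/2230 (Y(j) = 1 - j/(2*(-1115)) = 1 - j*(-1)/(2*1115) = 1 - (-1)*j/2230 = 1 + j/2230)
I = -557376235/186 (I = -2999334/(1 + (1/2230)*2) = -2999334/(1 + 1/1115) = -2999334/1116/1115 = -2999334*1115/1116 = -557376235/186 ≈ -2.9966e+6)
y = -808351243/186 (y = -557376235/186 - 1*1349328 = -557376235/186 - 1349328 = -808351243/186 ≈ -4.3460e+6)
1/y = 1/(-808351243/186) = -186/808351243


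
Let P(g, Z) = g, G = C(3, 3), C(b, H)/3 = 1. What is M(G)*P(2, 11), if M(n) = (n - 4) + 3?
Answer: 4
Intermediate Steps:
C(b, H) = 3 (C(b, H) = 3*1 = 3)
G = 3
M(n) = -1 + n (M(n) = (-4 + n) + 3 = -1 + n)
M(G)*P(2, 11) = (-1 + 3)*2 = 2*2 = 4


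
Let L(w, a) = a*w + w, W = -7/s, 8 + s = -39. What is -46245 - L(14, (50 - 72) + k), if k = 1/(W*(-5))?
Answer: -229661/5 ≈ -45932.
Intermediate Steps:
s = -47 (s = -8 - 39 = -47)
W = 7/47 (W = -7/(-47) = -7*(-1/47) = 7/47 ≈ 0.14894)
k = -47/35 (k = 1/((7/47)*(-5)) = 1/(-35/47) = -47/35 ≈ -1.3429)
L(w, a) = w + a*w
-46245 - L(14, (50 - 72) + k) = -46245 - 14*(1 + ((50 - 72) - 47/35)) = -46245 - 14*(1 + (-22 - 47/35)) = -46245 - 14*(1 - 817/35) = -46245 - 14*(-782)/35 = -46245 - 1*(-1564/5) = -46245 + 1564/5 = -229661/5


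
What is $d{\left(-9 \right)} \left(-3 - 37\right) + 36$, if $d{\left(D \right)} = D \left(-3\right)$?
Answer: $-1044$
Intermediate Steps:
$d{\left(D \right)} = - 3 D$
$d{\left(-9 \right)} \left(-3 - 37\right) + 36 = \left(-3\right) \left(-9\right) \left(-3 - 37\right) + 36 = 27 \left(-40\right) + 36 = -1080 + 36 = -1044$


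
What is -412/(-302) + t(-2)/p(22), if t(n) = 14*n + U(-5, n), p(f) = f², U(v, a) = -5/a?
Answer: 191707/146168 ≈ 1.3116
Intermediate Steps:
t(n) = -5/n + 14*n (t(n) = 14*n - 5/n = -5/n + 14*n)
-412/(-302) + t(-2)/p(22) = -412/(-302) + (-5/(-2) + 14*(-2))/(22²) = -412*(-1/302) + (-5*(-½) - 28)/484 = 206/151 + (5/2 - 28)*(1/484) = 206/151 - 51/2*1/484 = 206/151 - 51/968 = 191707/146168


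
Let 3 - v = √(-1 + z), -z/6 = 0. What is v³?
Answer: (3 - I)³ ≈ 18.0 - 26.0*I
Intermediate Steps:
z = 0 (z = -6*0 = 0)
v = 3 - I (v = 3 - √(-1 + 0) = 3 - √(-1) = 3 - I ≈ 3.0 - 1.0*I)
v³ = (3 - I)³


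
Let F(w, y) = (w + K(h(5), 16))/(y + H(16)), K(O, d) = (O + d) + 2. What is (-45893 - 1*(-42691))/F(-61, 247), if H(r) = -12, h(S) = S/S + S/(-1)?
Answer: 16010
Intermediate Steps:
h(S) = 1 - S (h(S) = 1 + S*(-1) = 1 - S)
K(O, d) = 2 + O + d
F(w, y) = (14 + w)/(-12 + y) (F(w, y) = (w + (2 + (1 - 1*5) + 16))/(y - 12) = (w + (2 + (1 - 5) + 16))/(-12 + y) = (w + (2 - 4 + 16))/(-12 + y) = (w + 14)/(-12 + y) = (14 + w)/(-12 + y))
(-45893 - 1*(-42691))/F(-61, 247) = (-45893 - 1*(-42691))/(((14 - 61)/(-12 + 247))) = (-45893 + 42691)/((-47/235)) = -3202/((1/235)*(-47)) = -3202/(-⅕) = -3202*(-5) = 16010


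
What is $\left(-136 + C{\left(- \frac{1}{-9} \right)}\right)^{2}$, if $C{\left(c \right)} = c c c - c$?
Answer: $\frac{9845402176}{531441} \approx 18526.0$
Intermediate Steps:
$C{\left(c \right)} = c^{3} - c$ ($C{\left(c \right)} = c^{2} c - c = c^{3} - c$)
$\left(-136 + C{\left(- \frac{1}{-9} \right)}\right)^{2} = \left(-136 + \left(\left(- \frac{1}{-9}\right)^{3} - - \frac{1}{-9}\right)\right)^{2} = \left(-136 + \left(\left(\left(-1\right) \left(- \frac{1}{9}\right)\right)^{3} - \left(-1\right) \left(- \frac{1}{9}\right)\right)\right)^{2} = \left(-136 + \left(\left(\frac{1}{9}\right)^{3} - \frac{1}{9}\right)\right)^{2} = \left(-136 + \left(\frac{1}{729} - \frac{1}{9}\right)\right)^{2} = \left(-136 - \frac{80}{729}\right)^{2} = \left(- \frac{99224}{729}\right)^{2} = \frac{9845402176}{531441}$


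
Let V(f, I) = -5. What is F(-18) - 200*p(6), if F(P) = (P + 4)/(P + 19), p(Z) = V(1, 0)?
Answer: 986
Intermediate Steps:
p(Z) = -5
F(P) = (4 + P)/(19 + P)
F(-18) - 200*p(6) = (4 - 18)/(19 - 18) - 200*(-5) = -14/1 + 1000 = 1*(-14) + 1000 = -14 + 1000 = 986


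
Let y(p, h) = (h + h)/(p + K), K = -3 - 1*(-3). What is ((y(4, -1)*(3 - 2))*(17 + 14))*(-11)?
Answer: 341/2 ≈ 170.50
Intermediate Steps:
K = 0 (K = -3 + 3 = 0)
y(p, h) = 2*h/p (y(p, h) = (h + h)/(p + 0) = (2*h)/p = 2*h/p)
((y(4, -1)*(3 - 2))*(17 + 14))*(-11) = (((2*(-1)/4)*(3 - 2))*(17 + 14))*(-11) = (((2*(-1)*(1/4))*1)*31)*(-11) = (-1/2*1*31)*(-11) = -1/2*31*(-11) = -31/2*(-11) = 341/2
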